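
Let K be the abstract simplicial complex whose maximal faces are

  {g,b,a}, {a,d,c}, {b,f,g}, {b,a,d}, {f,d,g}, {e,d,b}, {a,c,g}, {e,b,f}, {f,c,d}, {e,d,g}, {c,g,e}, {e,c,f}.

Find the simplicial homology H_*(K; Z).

H_0 = Z,  H_1 = Z/2Z,  H_2 = 0.

Take the total order a < b < c < d < e < f < g on the vertex set. Then K (dimension 2) consists of the simplices:

  0-simplices (7): a, b, c, d, e, f, g
  1-simplices (18): ab, ac, ad, ag, bd, be, bf, bg, cd, ce, cf, cg, de, df, dg, ef, eg, fg
  2-simplices (12): abd, abg, acd, acg, bde, bef, bfg, cdf, cef, ceg, deg, dfg

giving chain groups C_0 ≅ Z^7, C_1 ≅ Z^18, C_2 ≅ Z^12.

Boundary ∂_1: C_1 → C_0 is given by ∂[p,q] = [q] − [p]. For instance
  ∂de = e − d.
This gives a 7×18 integer matrix of rank 6; reducing to Smith normal form yields diagonal entries (1,1,1,1,1,1).

∂_2: C_2 → C_1 acts by ∂[p,q,r] = [q,r] − [p,r] + [p,q]. For instance
  ∂acd = cd − ad + ac,
  ∂deg = eg − dg + de.
This gives a 18×12 integer matrix of rank 12; reducing to Smith normal form yields diagonal entries (1,1,1,1,1,1,1,1,1,1,1,2).

Reading off H_k = ker ∂_k / im ∂_{k+1}:

  H_0: rank C_0 − rank ∂_1 = 7 − 6 = 1, and the invariant factors of ∂_1 are all 1, so H_0 = Z.
  H_1: rank ker ∂_1 − rank ∂_2 = (18 − 6) − 12 = 0, and ∂_2 has invariant factor 2 > 1, so H_1 = Z/2Z.
  H_2: rank ker ∂_2 − rank ∂_3 = (12 − 12) − 0 = 0, and there is no ∂_3, so H_2 = 0.

As a check, the Euler characteristic is 7 − 18 + 12 = 1, which agrees with 1 − 0 + 0 = 1.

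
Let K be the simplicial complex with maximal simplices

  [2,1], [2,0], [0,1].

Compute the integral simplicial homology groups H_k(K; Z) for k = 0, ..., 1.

H_0 ≅ Z,  H_1 ≅ Z.

Fix the vertex order 0 < 1 < 2 and write every simplex with vertices in increasing order. Then dim K = 1 and the simplices of K are:

  0-simplices (3): [0], [1], [2]
  1-simplices (3): [0,1], [0,2], [1,2]

giving chain groups C_0 ≅ Z^3, C_1 ≅ Z^3.

The boundary map ∂_1: C_1 → C_0 sends each edge [p,q] (with p < q) to q − p.
This gives a 3×3 integer matrix of rank 2; reducing to Smith normal form yields diagonal entries (1,1).

Computing H_k = (kernel of ∂_k) / (image of ∂_{k+1}):

  H_0: rank C_0 − rank ∂_1 = 3 − 2 = 1, and the invariant factors of ∂_1 are all 1, so H_0 = Z.
  H_1: rank ker ∂_1 − rank ∂_2 = (3 − 2) − 0 = 1, and there is no ∂_2, so H_1 = Z.

As a check, the Euler characteristic is 3 − 3 = 0, which agrees with 1 − 1 = 0.
(K is a triangulation of the circle S^1.)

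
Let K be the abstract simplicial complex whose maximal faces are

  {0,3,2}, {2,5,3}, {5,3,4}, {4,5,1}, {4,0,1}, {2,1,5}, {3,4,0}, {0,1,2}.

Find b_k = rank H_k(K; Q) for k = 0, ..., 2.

We work with the vertex ordering 0 < 1 < 2 < 3 < 4 < 5. The simplices of K, each written with vertices in increasing order, are:

  0-simplices (6): [0], [1], [2], [3], [4], [5]
  1-simplices (12): [0,1], [0,2], [0,3], [0,4], [1,2], [1,4], [1,5], [2,3], [2,5], [3,4], [3,5], [4,5]
  2-simplices (8): [0,1,2], [0,1,4], [0,2,3], [0,3,4], [1,2,5], [1,4,5], [2,3,5], [3,4,5]

so the chain groups are C_0 ≅ Z^6, C_1 ≅ Z^12, C_2 ≅ Z^8.

Boundary ∂_1: C_1 → C_0 is given by ∂[p,q] = [q] − [p]. For instance
  ∂[1,5] = [5] − [1].
The resulting 6×12 matrix has rank 5, and its Smith normal form has invariant factors (1,1,1,1,1).

∂_2: C_2 → C_1 acts by ∂[p,q,r] = [q,r] − [p,r] + [p,q]. For instance
  ∂[0,3,4] = [3,4] − [0,4] + [0,3],
  ∂[1,4,5] = [4,5] − [1,5] + [1,4].
As a 12×8 matrix over Z this has rank 7, with invariant factors (1,1,1,1,1,1,1).

Now H_k = ker ∂_k / im ∂_{k+1}, so:

  H_0: rank C_0 − rank ∂_1 = 6 − 5 = 1, and the invariant factors of ∂_1 are all 1, so H_0 ≅ Z.
  H_1: rank ker ∂_1 − rank ∂_2 = (12 − 5) − 7 = 0, and the invariant factors of ∂_2 are all 1, so H_1 ≅ 0.
  H_2: rank ker ∂_2 − rank ∂_3 = (8 − 7) − 0 = 1, and there is no ∂_3, so H_2 ≅ Z.

Hence the Betti numbers are b_0 = 1, b_1 = 0, b_2 = 1.

b_0 = 1, b_1 = 0, b_2 = 1.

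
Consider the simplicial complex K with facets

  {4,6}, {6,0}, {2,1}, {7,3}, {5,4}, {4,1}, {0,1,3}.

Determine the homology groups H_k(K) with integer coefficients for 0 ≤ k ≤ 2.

H_0 = Z,  H_1 = Z,  H_2 = 0.

Take the total order 0 < 1 < 2 < 3 < 4 < 5 < 6 < 7 on the vertex set. Then K (dimension 2) consists of the simplices:

  0-simplices (8): [0], [1], [2], [3], [4], [5], [6], [7]
  1-simplices (9): [0,1], [0,3], [0,6], [1,2], [1,3], [1,4], [3,7], [4,5], [4,6]
  2-simplices (1): [0,1,3]

giving chain groups C_0 ≅ Z^8, C_1 ≅ Z^9, C_2 ≅ Z^1.

∂_1: C_1 → C_0 maps an edge to its endpoints' difference, ∂[p,q] = q − p. For instance
  ∂[1,4] = [4] − [1].
As a 8×9 matrix over Z this has rank 7, with invariant factors (1,1,1,1,1,1,1).

∂_2: C_2 → C_1 maps a triangle to the signed sum of its edges. For instance
  ∂[0,1,3] = [1,3] − [0,3] + [0,1].
The resulting 9×1 matrix has rank 1, and its Smith normal form has invariant factors (1).

Computing H_k = (kernel of ∂_k) / (image of ∂_{k+1}):

  H_0: rank C_0 − rank ∂_1 = 8 − 7 = 1, and the invariant factors of ∂_1 are all 1, so H_0 = Z.
  H_1: rank ker ∂_1 − rank ∂_2 = (9 − 7) − 1 = 1, and the invariant factors of ∂_2 are all 1, so H_1 = Z.
  H_2: rank ker ∂_2 − rank ∂_3 = (1 − 1) − 0 = 0, and there is no ∂_3, so H_2 = 0.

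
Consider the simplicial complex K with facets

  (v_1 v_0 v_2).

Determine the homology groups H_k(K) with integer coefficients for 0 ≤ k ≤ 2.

Take the total order v_0 < v_1 < v_2 on the vertex set. Then K (dimension 2) consists of the simplices:

  0-simplices (3): [v_0], [v_1], [v_2]
  1-simplices (3): [v_0,v_1], [v_0,v_2], [v_1,v_2]
  2-simplices (1): [v_0,v_1,v_2]

Hence C_0 ≅ Z^3, C_1 ≅ Z^3, C_2 ≅ Z^1.

Boundary ∂_1: C_1 → C_0 sends each edge [p,q] (with p < q) to q − p. For instance
  ∂[v_0,v_2] = [v_2] − [v_0].
This gives a 3×3 integer matrix of rank 2; reducing to Smith normal form yields diagonal entries (1,1).

The boundary map ∂_2: C_2 → C_1 sends each 2-simplex [p,q,r] to [q,r] − [p,r] + [p,q]. For instance
  ∂[v_0,v_1,v_2] = [v_1,v_2] − [v_0,v_2] + [v_0,v_1].
This gives a 3×1 integer matrix of rank 1; reducing to Smith normal form yields diagonal entries (1).

Reading off H_k = ker ∂_k / im ∂_{k+1}:

  H_0: rank C_0 − rank ∂_1 = 3 − 2 = 1, and the invariant factors of ∂_1 are all 1, so H_0 = Z.
  H_1: rank ker ∂_1 − rank ∂_2 = (3 − 2) − 1 = 0, and the invariant factors of ∂_2 are all 1, so H_1 = 0.
  H_2: rank ker ∂_2 − rank ∂_3 = (1 − 1) − 0 = 0, and there is no ∂_3, so H_2 = 0.

As a check, the Euler characteristic is 3 − 3 + 1 = 1, which agrees with 1 − 0 + 0 = 1.
(K is a triangulation of the 2-simplex.)

H_0 ≅ Z,  H_1 = 0,  H_2 = 0.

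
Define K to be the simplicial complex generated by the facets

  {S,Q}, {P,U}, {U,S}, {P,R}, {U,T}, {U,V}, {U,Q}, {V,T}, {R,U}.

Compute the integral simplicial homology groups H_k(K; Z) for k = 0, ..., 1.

H_0 ≅ Z,  H_1 ≅ Z^3.

We work with the vertex ordering P < Q < R < S < T < U < V. The simplices of K, each written with vertices in increasing order, are:

  0-simplices (7): P, Q, R, S, T, U, V
  1-simplices (9): PR, PU, QS, QU, RU, SU, TU, TV, UV

Hence C_0 ≅ Z^7, C_1 ≅ Z^9.

Boundary ∂_1: C_1 → C_0 maps an edge to its endpoints' difference, ∂[p,q] = q − p.
The resulting 7×9 matrix has rank 6, and its Smith normal form has invariant factors (1,1,1,1,1,1).

Now H_k = ker ∂_k / im ∂_{k+1}, so:

  H_0: rank C_0 − rank ∂_1 = 7 − 6 = 1, and the invariant factors of ∂_1 are all 1, so H_0 = Z.
  H_1: rank ker ∂_1 − rank ∂_2 = (9 − 6) − 0 = 3, and there is no ∂_2, so H_1 = Z^3.

As a check, the Euler characteristic is 7 − 9 = -2, which agrees with 1 − 3 = -2.
(K is a triangulation of a wedge of 3 circles.)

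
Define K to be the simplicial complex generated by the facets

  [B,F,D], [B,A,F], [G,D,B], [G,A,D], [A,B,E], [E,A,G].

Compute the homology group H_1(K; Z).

H_1 = Z.

Fix the vertex order A < B < D < E < F < G and write every simplex with vertices in increasing order. Then dim K = 2 and the simplices of K are:

  0-simplices (6): A, B, D, E, F, G
  1-simplices (12): AB, AD, AE, AF, AG, BD, BE, BF, BG, DF, DG, EG
  2-simplices (6): ABE, ABF, ADG, AEG, BDF, BDG

so the chain groups are C_0 ≅ Z^6, C_1 ≅ Z^12, C_2 ≅ Z^6.

The boundary map ∂_1: C_1 → C_0 sends each edge [p,q] (with p < q) to q − p.
The 6×12 boundary matrix has rank 5 and Smith normal form diag(1,1,1,1,1).

The boundary map ∂_2: C_2 → C_1 maps a triangle to the signed sum of its edges. For instance
  ∂BDF = DF − BF + BD,
  ∂BDG = DG − BG + BD.
The resulting 12×6 matrix has rank 6, and its Smith normal form has invariant factors (1,1,1,1,1,1).

Now H_k = ker ∂_k / im ∂_{k+1}, so:

  H_1: rank ker ∂_1 − rank ∂_2 = (12 − 5) − 6 = 1, and the invariant factors of ∂_2 are all 1, so H_1 ≅ Z.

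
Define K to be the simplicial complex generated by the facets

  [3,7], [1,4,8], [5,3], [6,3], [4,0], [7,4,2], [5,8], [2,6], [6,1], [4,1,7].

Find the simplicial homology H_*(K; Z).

H_0 = Z,  H_1 = Z^3,  H_2 = 0.

Order the vertices as 0 < 1 < 2 < 3 < 4 < 5 < 6 < 7 < 8. Listing each simplex with vertices in this order, K has dimension 2 with simplices:

  0-simplices (9): [0], [1], [2], [3], [4], [5], [6], [7], [8]
  1-simplices (14): [0,4], [1,4], [1,6], [1,7], [1,8], [2,4], [2,6], [2,7], [3,5], [3,6], [3,7], [4,7], [4,8], [5,8]
  2-simplices (3): [1,4,7], [1,4,8], [2,4,7]

Hence C_0 ≅ Z^9, C_1 ≅ Z^14, C_2 ≅ Z^3.

Boundary ∂_1: C_1 → C_0 maps an edge to its endpoints' difference, ∂[p,q] = q − p. For instance
  ∂[3,5] = [5] − [3].
The resulting 9×14 matrix has rank 8, and its Smith normal form has invariant factors (1,1,1,1,1,1,1,1).

Boundary ∂_2: C_2 → C_1 maps a triangle to the signed sum of its edges. For instance
  ∂[1,4,7] = [4,7] − [1,7] + [1,4],
  ∂[2,4,7] = [4,7] − [2,7] + [2,4].
As a 14×3 matrix over Z this has rank 3, with invariant factors (1,1,1).

From H_k ≅ ker(∂_k) / im(∂_{k+1}) we obtain:

  H_0: rank C_0 − rank ∂_1 = 9 − 8 = 1, and the invariant factors of ∂_1 are all 1, so H_0 ≅ Z.
  H_1: rank ker ∂_1 − rank ∂_2 = (14 − 8) − 3 = 3, and the invariant factors of ∂_2 are all 1, so H_1 ≅ Z^3.
  H_2: rank ker ∂_2 − rank ∂_3 = (3 − 3) − 0 = 0, and there is no ∂_3, so H_2 ≅ 0.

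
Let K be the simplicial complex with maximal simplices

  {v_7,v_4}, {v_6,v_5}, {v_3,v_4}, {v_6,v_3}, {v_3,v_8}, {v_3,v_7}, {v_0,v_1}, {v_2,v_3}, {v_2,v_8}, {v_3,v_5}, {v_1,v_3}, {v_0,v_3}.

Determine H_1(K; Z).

H_1 = Z^4.

Order the vertices as v_0 < v_1 < v_2 < v_3 < v_4 < v_5 < v_6 < v_7 < v_8. Listing each simplex with vertices in this order, K has dimension 1 with simplices:

  0-simplices (9): [v_0], [v_1], [v_2], [v_3], [v_4], [v_5], [v_6], [v_7], [v_8]
  1-simplices (12): [v_0,v_1], [v_0,v_3], [v_1,v_3], [v_2,v_3], [v_2,v_8], [v_3,v_4], [v_3,v_5], [v_3,v_6], [v_3,v_7], [v_3,v_8], [v_4,v_7], [v_5,v_6]

Hence C_0 ≅ Z^9, C_1 ≅ Z^12.

∂_1: C_1 → C_0 is given by ∂[p,q] = [q] − [p]. For instance
  ∂[v_1,v_3] = [v_3] − [v_1].
The resulting 9×12 matrix has rank 8, and its Smith normal form has invariant factors (1,1,1,1,1,1,1,1).

Reading off H_k = ker ∂_k / im ∂_{k+1}:

  H_1: rank ker ∂_1 − rank ∂_2 = (12 − 8) − 0 = 4, and there is no ∂_2, so H_1 ≅ Z^4.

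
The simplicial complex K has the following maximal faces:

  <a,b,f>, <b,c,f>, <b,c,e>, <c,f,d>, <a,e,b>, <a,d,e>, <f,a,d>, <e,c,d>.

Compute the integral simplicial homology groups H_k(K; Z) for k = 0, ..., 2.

H_0 = Z,  H_1 = 0,  H_2 = Z.

Order the vertices as a < b < c < d < e < f. Listing each simplex with vertices in this order, K has dimension 2 with simplices:

  0-simplices (6): a, b, c, d, e, f
  1-simplices (12): ab, ad, ae, af, bc, be, bf, cd, ce, cf, de, df
  2-simplices (8): abe, abf, ade, adf, bce, bcf, cde, cdf

Hence C_0 ≅ Z^6, C_1 ≅ Z^12, C_2 ≅ Z^8.

∂_1: C_1 → C_0 maps an edge to its endpoints' difference, ∂[p,q] = q − p.
The resulting 6×12 matrix has rank 5, and its Smith normal form has invariant factors (1,1,1,1,1).

Boundary ∂_2: C_2 → C_1 sends each 2-simplex [p,q,r] to [q,r] − [p,r] + [p,q]. For instance
  ∂bcf = cf − bf + bc,
  ∂cdf = df − cf + cd.
The 12×8 boundary matrix has rank 7 and Smith normal form diag(1,1,1,1,1,1,1).

Now H_k = ker ∂_k / im ∂_{k+1}, so:

  H_0: rank C_0 − rank ∂_1 = 6 − 5 = 1, and the invariant factors of ∂_1 are all 1, so H_0 ≅ Z.
  H_1: rank ker ∂_1 − rank ∂_2 = (12 − 5) − 7 = 0, and the invariant factors of ∂_2 are all 1, so H_1 ≅ 0.
  H_2: rank ker ∂_2 − rank ∂_3 = (8 − 7) − 0 = 1, and there is no ∂_3, so H_2 ≅ Z.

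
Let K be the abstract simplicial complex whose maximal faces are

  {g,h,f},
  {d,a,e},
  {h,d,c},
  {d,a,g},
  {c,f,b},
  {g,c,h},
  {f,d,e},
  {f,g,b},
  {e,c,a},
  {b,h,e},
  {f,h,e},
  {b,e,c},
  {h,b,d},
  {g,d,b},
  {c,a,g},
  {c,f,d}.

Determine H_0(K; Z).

Order the vertices as a < b < c < d < e < f < g < h. Listing each simplex with vertices in this order, K has dimension 2 with simplices:

  0-simplices (8): a, b, c, d, e, f, g, h
  1-simplices (24): ac, ad, ae, ag, bc, bd, be, bf, bg, bh, cd, ce, cf, cg, ch, de, df, dg, dh, ef, eh, fg, fh, gh
  2-simplices (16): ace, acg, ade, adg, bce, bcf, bdg, bdh, beh, bfg, cdf, cdh, cgh, def, efh, fgh

Hence C_0 ≅ Z^8, C_1 ≅ Z^24, C_2 ≅ Z^16.

∂_1: C_1 → C_0 sends each edge [p,q] (with p < q) to q − p. For instance
  ∂ac = c − a.
The resulting 8×24 matrix has rank 7, and its Smith normal form has invariant factors (1,1,1,1,1,1,1).

The boundary map ∂_2: C_2 → C_1 maps a triangle to the signed sum of its edges. For instance
  ∂adg = dg − ag + ad,
  ∂cgh = gh − ch + cg.
As a 24×16 matrix over Z this has rank 15, with invariant factors (1,1,1,1,1,1,1,1,1,1,1,1,1,1,1).

Computing H_k = (kernel of ∂_k) / (image of ∂_{k+1}):

  H_0: rank C_0 − rank ∂_1 = 8 − 7 = 1, and the invariant factors of ∂_1 are all 1, so H_0 ≅ Z.

H_0 ≅ Z.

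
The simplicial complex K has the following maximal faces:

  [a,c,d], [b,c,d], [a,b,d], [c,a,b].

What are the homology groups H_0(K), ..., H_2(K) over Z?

H_0 ≅ Z,  H_1 = 0,  H_2 ≅ Z.

We work with the vertex ordering a < b < c < d. The simplices of K, each written with vertices in increasing order, are:

  0-simplices (4): a, b, c, d
  1-simplices (6): ab, ac, ad, bc, bd, cd
  2-simplices (4): abc, abd, acd, bcd

giving chain groups C_0 ≅ Z^4, C_1 ≅ Z^6, C_2 ≅ Z^4.

∂_1: C_1 → C_0 maps an edge to its endpoints' difference, ∂[p,q] = q − p.
This gives a 4×6 integer matrix of rank 3; reducing to Smith normal form yields diagonal entries (1,1,1).

∂_2: C_2 → C_1 maps a triangle to the signed sum of its edges. For instance
  ∂acd = cd − ad + ac,
  ∂bcd = cd − bd + bc.
The resulting 6×4 matrix has rank 3, and its Smith normal form has invariant factors (1,1,1).

From H_k ≅ ker(∂_k) / im(∂_{k+1}) we obtain:

  H_0: rank C_0 − rank ∂_1 = 4 − 3 = 1, and the invariant factors of ∂_1 are all 1, so H_0 = Z.
  H_1: rank ker ∂_1 − rank ∂_2 = (6 − 3) − 3 = 0, and the invariant factors of ∂_2 are all 1, so H_1 = 0.
  H_2: rank ker ∂_2 − rank ∂_3 = (4 − 3) − 0 = 1, and there is no ∂_3, so H_2 = Z.

As a check, the Euler characteristic is 4 − 6 + 4 = 2, which agrees with 1 − 0 + 1 = 2.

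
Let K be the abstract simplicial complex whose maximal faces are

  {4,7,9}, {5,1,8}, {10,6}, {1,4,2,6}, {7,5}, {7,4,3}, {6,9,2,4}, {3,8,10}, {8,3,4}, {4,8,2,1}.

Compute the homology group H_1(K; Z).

H_1 ≅ Z^2.

Fix the vertex order 1 < 2 < 3 < 4 < 5 < 6 < 7 < 8 < 9 < 10 and write every simplex with vertices in increasing order. Then dim K = 3 and the simplices of K are:

  0-simplices (10): [1], [2], [3], [4], [5], [6], [7], [8], [9], [10]
  1-simplices (23): (23 of them)
  2-simplices (15): [1,2,4], [1,2,6], [1,2,8], [1,4,6], [1,4,8], [1,5,8], [2,4,6], [2,4,8], [2,4,9], [2,6,9], [3,4,7], [3,4,8], [3,8,10], [4,6,9], [4,7,9]
  3-simplices (3): [1,2,4,6], [1,2,4,8], [2,4,6,9]

so the chain groups are C_0 ≅ Z^10, C_1 ≅ Z^23, C_2 ≅ Z^15, C_3 ≅ Z^3.

Boundary ∂_1: C_1 → C_0 maps an edge to its endpoints' difference, ∂[p,q] = q − p.
As a 10×23 matrix over Z this has rank 9, with invariant factors (1,1,1,1,1,1,1,1,1).

∂_2: C_2 → C_1 acts by ∂[p,q,r] = [q,r] − [p,r] + [p,q]. For instance
  ∂[1,2,4] = [2,4] − [1,4] + [1,2],
  ∂[1,5,8] = [5,8] − [1,8] + [1,5].
The resulting 23×15 matrix has rank 12, and its Smith normal form has invariant factors (1,1,1,1,1,1,1,1,1,1,1,1).

The boundary map ∂_3: C_3 → C_2 sends each 3-simplex σ to the alternating sum Σ_i (−1)^i (σ with its i-th vertex removed). For instance
  ∂[2,4,6,9] = [4,6,9] − [2,6,9] + [2,4,9] − [2,4,6],
  ∂[1,2,4,8] = [2,4,8] − [1,4,8] + [1,2,8] − [1,2,4].
The 15×3 boundary matrix has rank 3 and Smith normal form diag(1,1,1).

Reading off H_k = ker ∂_k / im ∂_{k+1}:

  H_1: rank ker ∂_1 − rank ∂_2 = (23 − 9) − 12 = 2, and the invariant factors of ∂_2 are all 1, so H_1 = Z^2.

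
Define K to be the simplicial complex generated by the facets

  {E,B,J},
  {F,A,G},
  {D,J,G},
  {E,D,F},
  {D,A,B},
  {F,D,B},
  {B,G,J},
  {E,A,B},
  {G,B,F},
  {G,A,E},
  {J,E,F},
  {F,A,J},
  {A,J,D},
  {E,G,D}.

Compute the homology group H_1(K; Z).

H_1 ≅ Z^2.

We work with the vertex ordering A < B < D < E < F < G < J. The simplices of K, each written with vertices in increasing order, are:

  0-simplices (7): A, B, D, E, F, G, J
  1-simplices (21): AB, AD, AE, AF, AG, AJ, BD, BE, BF, BG, BJ, DE, DF, DG, DJ, EF, EG, EJ, FG, FJ, GJ
  2-simplices (14): ABD, ABE, ADJ, AEG, AFG, AFJ, BDF, BEJ, BFG, BGJ, DEF, DEG, DGJ, EFJ

giving chain groups C_0 ≅ Z^7, C_1 ≅ Z^21, C_2 ≅ Z^14.

The boundary map ∂_1: C_1 → C_0 sends each edge [p,q] (with p < q) to q − p. For instance
  ∂AE = E − A.
As a 7×21 matrix over Z this has rank 6, with invariant factors (1,1,1,1,1,1).

∂_2: C_2 → C_1 sends each 2-simplex [p,q,r] to [q,r] − [p,r] + [p,q]. For instance
  ∂ABE = BE − AE + AB,
  ∂DGJ = GJ − DJ + DG.
The 21×14 boundary matrix has rank 13 and Smith normal form diag(1,1,1,1,1,1,1,1,1,1,1,1,1).

Now H_k = ker ∂_k / im ∂_{k+1}, so:

  H_1: rank ker ∂_1 − rank ∂_2 = (21 − 6) − 13 = 2, and the invariant factors of ∂_2 are all 1, so H_1 ≅ Z^2.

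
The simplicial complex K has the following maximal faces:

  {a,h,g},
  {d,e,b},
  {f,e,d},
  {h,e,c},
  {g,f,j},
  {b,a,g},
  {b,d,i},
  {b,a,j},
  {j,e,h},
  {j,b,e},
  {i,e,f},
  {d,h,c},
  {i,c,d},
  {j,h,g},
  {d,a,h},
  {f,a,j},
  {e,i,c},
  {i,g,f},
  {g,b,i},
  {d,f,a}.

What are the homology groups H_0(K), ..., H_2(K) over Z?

Fix the vertex order a < b < c < d < e < f < g < h < i < j and write every simplex with vertices in increasing order. Then dim K = 2 and the simplices of K are:

  0-simplices (10): a, b, c, d, e, f, g, h, i, j
  1-simplices (30): ab, ad, af, ag, ah, aj, bd, be, bg, bi, bj, cd, ce, ch, ci, de, df, dh, di, ef, eh, ei, ej, fg, fi, fj, gh, gi, gj, hj
  2-simplices (20): abg, abj, adf, adh, afj, agh, bde, bdi, bej, bgi, cdh, cdi, ceh, cei, def, efi, ehj, fgi, fgj, ghj

giving chain groups C_0 ≅ Z^10, C_1 ≅ Z^30, C_2 ≅ Z^20.

∂_1: C_1 → C_0 sends each edge [p,q] (with p < q) to q − p.
The resulting 10×30 matrix has rank 9, and its Smith normal form has invariant factors (1,1,1,1,1,1,1,1,1).

The boundary map ∂_2: C_2 → C_1 maps a triangle to the signed sum of its edges. For instance
  ∂cdh = dh − ch + cd,
  ∂efi = fi − ei + ef.
The 30×20 boundary matrix has rank 20 and Smith normal form diag(1,1,1,1,1,1,1,1,1,1,1,1,1,1,1,1,1,1,1,2).

Computing H_k = (kernel of ∂_k) / (image of ∂_{k+1}):

  H_0: rank C_0 − rank ∂_1 = 10 − 9 = 1, and the invariant factors of ∂_1 are all 1, so H_0 = Z.
  H_1: rank ker ∂_1 − rank ∂_2 = (30 − 9) − 20 = 1, and ∂_2 has invariant factor 2 > 1, so H_1 = Z ⊕ Z/2Z.
  H_2: rank ker ∂_2 − rank ∂_3 = (20 − 20) − 0 = 0, and there is no ∂_3, so H_2 = 0.

H_0 = Z,  H_1 = Z ⊕ Z/2Z,  H_2 = 0.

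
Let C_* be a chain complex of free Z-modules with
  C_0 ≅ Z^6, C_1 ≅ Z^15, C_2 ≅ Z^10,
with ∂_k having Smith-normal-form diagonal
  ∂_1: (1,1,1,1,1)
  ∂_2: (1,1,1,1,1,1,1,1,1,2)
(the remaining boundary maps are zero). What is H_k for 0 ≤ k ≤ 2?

H_0: b_0 = 6 − 0 − 5 = 1; torsion from ∂_1 factors > 1: none. So H_0 ≅ Z.
H_1: b_1 = 15 − 5 − 10 = 0; torsion from ∂_2 factors > 1: [2]. So H_1 ≅ Z/2.
H_2: b_2 = 10 − 10 − 0 = 0; torsion from ∂_3 factors > 1: none. So H_2 ≅ 0.

H_0 ≅ Z,  H_1 ≅ Z/2,  H_2 = 0.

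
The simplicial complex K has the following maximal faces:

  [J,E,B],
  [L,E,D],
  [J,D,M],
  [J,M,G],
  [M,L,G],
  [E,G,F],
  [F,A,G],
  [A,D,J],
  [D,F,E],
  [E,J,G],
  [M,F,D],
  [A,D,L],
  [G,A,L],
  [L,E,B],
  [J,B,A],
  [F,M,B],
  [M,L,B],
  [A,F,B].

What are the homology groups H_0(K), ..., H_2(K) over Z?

H_0 = Z,  H_1 = Z^2,  H_2 = Z.

Fix the vertex order A < B < D < E < F < G < J < L < M and write every simplex with vertices in increasing order. Then dim K = 2 and the simplices of K are:

  0-simplices (9): A, B, D, E, F, G, J, L, M
  1-simplices (27): AB, AD, AF, AG, AJ, AL, BE, BF, BJ, BL, BM, DE, DF, DJ, DL, DM, EF, EG, EJ, EL, FG, FM, GJ, GL, GM, JM, LM
  2-simplices (18): ABF, ABJ, ADJ, ADL, AFG, AGL, BEJ, BEL, BFM, BLM, DEF, DEL, DFM, DJM, EFG, EGJ, GJM, GLM

giving chain groups C_0 ≅ Z^9, C_1 ≅ Z^27, C_2 ≅ Z^18.

The boundary map ∂_1: C_1 → C_0 maps an edge to its endpoints' difference, ∂[p,q] = q − p.
As a 9×27 matrix over Z this has rank 8, with invariant factors (1,1,1,1,1,1,1,1).

∂_2: C_2 → C_1 acts by ∂[p,q,r] = [q,r] − [p,r] + [p,q]. For instance
  ∂BLM = LM − BM + BL,
  ∂EFG = FG − EG + EF.
As a 27×18 matrix over Z this has rank 17, with invariant factors (1,1,1,1,1,1,1,1,1,1,1,1,1,1,1,1,1).

Computing H_k = (kernel of ∂_k) / (image of ∂_{k+1}):

  H_0: rank C_0 − rank ∂_1 = 9 − 8 = 1, and the invariant factors of ∂_1 are all 1, so H_0 = Z.
  H_1: rank ker ∂_1 − rank ∂_2 = (27 − 8) − 17 = 2, and the invariant factors of ∂_2 are all 1, so H_1 = Z^2.
  H_2: rank ker ∂_2 − rank ∂_3 = (18 − 17) − 0 = 1, and there is no ∂_3, so H_2 = Z.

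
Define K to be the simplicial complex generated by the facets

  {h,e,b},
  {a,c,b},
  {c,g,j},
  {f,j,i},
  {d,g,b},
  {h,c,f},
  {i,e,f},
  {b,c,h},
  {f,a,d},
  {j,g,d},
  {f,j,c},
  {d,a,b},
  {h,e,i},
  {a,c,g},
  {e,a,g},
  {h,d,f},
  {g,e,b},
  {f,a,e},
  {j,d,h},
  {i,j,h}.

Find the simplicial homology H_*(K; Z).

We work with the vertex ordering a < b < c < d < e < f < g < h < i < j. The simplices of K, each written with vertices in increasing order, are:

  0-simplices (10): a, b, c, d, e, f, g, h, i, j
  1-simplices (30): ab, ac, ad, ae, af, ag, bc, bd, be, bg, bh, cf, cg, ch, cj, df, dg, dh, dj, ef, eg, eh, ei, fh, fi, fj, gj, hi, hj, ij
  2-simplices (20): abc, abd, acg, adf, aef, aeg, bch, bdg, beg, beh, cfh, cfj, cgj, dfh, dgj, dhj, efi, ehi, fij, hij

Hence C_0 ≅ Z^10, C_1 ≅ Z^30, C_2 ≅ Z^20.

Boundary ∂_1: C_1 → C_0 sends each edge [p,q] (with p < q) to q − p.
As a 10×30 matrix over Z this has rank 9, with invariant factors (1,1,1,1,1,1,1,1,1).

∂_2: C_2 → C_1 acts by ∂[p,q,r] = [q,r] − [p,r] + [p,q]. For instance
  ∂cfj = fj − cj + cf,
  ∂cfh = fh − ch + cf.
As a 30×20 matrix over Z this has rank 20, with invariant factors (1,1,1,1,1,1,1,1,1,1,1,1,1,1,1,1,1,1,1,2).

From H_k ≅ ker(∂_k) / im(∂_{k+1}) we obtain:

  H_0: rank C_0 − rank ∂_1 = 10 − 9 = 1, and the invariant factors of ∂_1 are all 1, so H_0 = Z.
  H_1: rank ker ∂_1 − rank ∂_2 = (30 − 9) − 20 = 1, and ∂_2 has invariant factor 2 > 1, so H_1 = Z ⊕ Z_2.
  H_2: rank ker ∂_2 − rank ∂_3 = (20 − 20) − 0 = 0, and there is no ∂_3, so H_2 = 0.

(K is a triangulation of the Klein bottle.)

H_0 ≅ Z,  H_1 ≅ Z ⊕ Z_2,  H_2 = 0.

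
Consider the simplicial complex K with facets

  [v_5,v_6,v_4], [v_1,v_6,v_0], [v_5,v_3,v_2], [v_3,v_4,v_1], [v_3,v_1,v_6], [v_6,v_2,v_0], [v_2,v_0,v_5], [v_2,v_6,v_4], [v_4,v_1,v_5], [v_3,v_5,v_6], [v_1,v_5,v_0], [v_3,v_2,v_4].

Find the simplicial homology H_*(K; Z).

H_0 ≅ Z,  H_1 ≅ Z/2,  H_2 = 0.

We work with the vertex ordering v_0 < v_1 < v_2 < v_3 < v_4 < v_5 < v_6. The simplices of K, each written with vertices in increasing order, are:

  0-simplices (7): [v_0], [v_1], [v_2], [v_3], [v_4], [v_5], [v_6]
  1-simplices (18): (18 of them)
  2-simplices (12): (12 of them)

so the chain groups are C_0 ≅ Z^7, C_1 ≅ Z^18, C_2 ≅ Z^12.

Boundary ∂_1: C_1 → C_0 is given by ∂[p,q] = [q] − [p]. For instance
  ∂[v_1,v_3] = [v_3] − [v_1].
This gives a 7×18 integer matrix of rank 6; reducing to Smith normal form yields diagonal entries (1,1,1,1,1,1).

The boundary map ∂_2: C_2 → C_1 maps a triangle to the signed sum of its edges. For instance
  ∂[v_2,v_3,v_4] = [v_3,v_4] − [v_2,v_4] + [v_2,v_3],
  ∂[v_2,v_4,v_6] = [v_4,v_6] − [v_2,v_6] + [v_2,v_4].
As a 18×12 matrix over Z this has rank 12, with invariant factors (1,1,1,1,1,1,1,1,1,1,1,2).

From H_k ≅ ker(∂_k) / im(∂_{k+1}) we obtain:

  H_0: rank C_0 − rank ∂_1 = 7 − 6 = 1, and the invariant factors of ∂_1 are all 1, so H_0 = Z.
  H_1: rank ker ∂_1 − rank ∂_2 = (18 − 6) − 12 = 0, and ∂_2 has invariant factor 2 > 1, so H_1 = Z/2.
  H_2: rank ker ∂_2 − rank ∂_3 = (12 − 12) − 0 = 0, and there is no ∂_3, so H_2 = 0.

As a check, the Euler characteristic is 7 − 18 + 12 = 1, which agrees with 1 − 0 + 0 = 1.
(K is a triangulation of the real projective plane RP^2.)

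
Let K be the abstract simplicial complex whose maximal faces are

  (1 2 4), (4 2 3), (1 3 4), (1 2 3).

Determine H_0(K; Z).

Take the total order 1 < 2 < 3 < 4 on the vertex set. Then K (dimension 2) consists of the simplices:

  0-simplices (4): [1], [2], [3], [4]
  1-simplices (6): [1,2], [1,3], [1,4], [2,3], [2,4], [3,4]
  2-simplices (4): [1,2,3], [1,2,4], [1,3,4], [2,3,4]

so the chain groups are C_0 ≅ Z^4, C_1 ≅ Z^6, C_2 ≅ Z^4.

∂_1: C_1 → C_0 maps an edge to its endpoints' difference, ∂[p,q] = q − p.
The 4×6 boundary matrix has rank 3 and Smith normal form diag(1,1,1).

The boundary map ∂_2: C_2 → C_1 maps a triangle to the signed sum of its edges. For instance
  ∂[1,2,3] = [2,3] − [1,3] + [1,2],
  ∂[1,3,4] = [3,4] − [1,4] + [1,3].
The 6×4 boundary matrix has rank 3 and Smith normal form diag(1,1,1).

Computing H_k = (kernel of ∂_k) / (image of ∂_{k+1}):

  H_0: rank C_0 − rank ∂_1 = 4 − 3 = 1, and the invariant factors of ∂_1 are all 1, so H_0 = Z.

(K is a triangulation of the 2-sphere S^2.)

H_0 ≅ Z.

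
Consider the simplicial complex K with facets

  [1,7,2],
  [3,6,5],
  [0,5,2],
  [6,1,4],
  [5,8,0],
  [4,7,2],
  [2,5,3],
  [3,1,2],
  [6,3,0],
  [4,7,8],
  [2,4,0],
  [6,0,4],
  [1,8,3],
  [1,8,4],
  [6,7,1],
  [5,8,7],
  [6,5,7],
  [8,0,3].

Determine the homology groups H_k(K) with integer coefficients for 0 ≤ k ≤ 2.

H_0 ≅ Z,  H_1 ≅ Z ⊕ Z/2,  H_2 = 0.

K has 9 vertices, 27 edges, 18 triangles.
rank ∂_0 = 0, rank ∂_1 = 8 ⇒ b_0 = 9 − 0 − 8 = 1; all invariant factors of ∂_1 are 1 so no torsion. So H_0 = Z.
rank ∂_1 = 8, rank ∂_2 = 18 ⇒ b_1 = 27 − 8 − 18 = 1; ∂_2 has invariant factor(s) [2] giving torsion. So H_1 = Z ⊕ Z/2.
rank ∂_2 = 18, rank ∂_3 = 0 ⇒ b_2 = 18 − 18 − 0 = 0. So H_2 = 0.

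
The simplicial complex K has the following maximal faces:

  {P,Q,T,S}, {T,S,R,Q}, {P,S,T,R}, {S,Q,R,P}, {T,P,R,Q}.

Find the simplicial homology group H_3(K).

H_3 = Z.

We work with the vertex ordering P < Q < R < S < T. The simplices of K, each written with vertices in increasing order, are:

  0-simplices (5): P, Q, R, S, T
  1-simplices (10): PQ, PR, PS, PT, QR, QS, QT, RS, RT, ST
  2-simplices (10): PQR, PQS, PQT, PRS, PRT, PST, QRS, QRT, QST, RST
  3-simplices (5): PQRS, PQRT, PQST, PRST, QRST

so the chain groups are C_0 ≅ Z^5, C_1 ≅ Z^10, C_2 ≅ Z^10, C_3 ≅ Z^5.

∂_1: C_1 → C_0 maps an edge to its endpoints' difference, ∂[p,q] = q − p. For instance
  ∂QR = R − Q.
The 5×10 boundary matrix has rank 4 and Smith normal form diag(1,1,1,1).

∂_2: C_2 → C_1 sends each 2-simplex [p,q,r] to [q,r] − [p,r] + [p,q]. For instance
  ∂RST = ST − RT + RS,
  ∂PST = ST − PT + PS.
The resulting 10×10 matrix has rank 6, and its Smith normal form has invariant factors (1,1,1,1,1,1).

Boundary ∂_3: C_3 → C_2 sends each 3-simplex σ to the alternating sum Σ_i (−1)^i (σ with its i-th vertex removed). For instance
  ∂PRST = RST − PST + PRT − PRS,
  ∂PQRS = QRS − PRS + PQS − PQR.
This gives a 10×5 integer matrix of rank 4; reducing to Smith normal form yields diagonal entries (1,1,1,1).

Reading off H_k = ker ∂_k / im ∂_{k+1}:

  H_3: rank ker ∂_3 − rank ∂_4 = (5 − 4) − 0 = 1, and there is no ∂_4, so H_3 ≅ Z.

(K is a triangulation of the 3-sphere S^3.)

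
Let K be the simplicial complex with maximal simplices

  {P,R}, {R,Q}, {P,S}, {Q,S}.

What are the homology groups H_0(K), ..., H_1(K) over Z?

Order the vertices as P < Q < R < S. Listing each simplex with vertices in this order, K has dimension 1 with simplices:

  0-simplices (4): P, Q, R, S
  1-simplices (4): PR, PS, QR, QS

Hence C_0 ≅ Z^4, C_1 ≅ Z^4.

The boundary map ∂_1: C_1 → C_0 maps an edge to its endpoints' difference, ∂[p,q] = q − p.
The resulting 4×4 matrix has rank 3, and its Smith normal form has invariant factors (1,1,1).

Reading off H_k = ker ∂_k / im ∂_{k+1}:

  H_0: rank C_0 − rank ∂_1 = 4 − 3 = 1, and the invariant factors of ∂_1 are all 1, so H_0 = Z.
  H_1: rank ker ∂_1 − rank ∂_2 = (4 − 3) − 0 = 1, and there is no ∂_2, so H_1 = Z.

H_0 = Z,  H_1 = Z.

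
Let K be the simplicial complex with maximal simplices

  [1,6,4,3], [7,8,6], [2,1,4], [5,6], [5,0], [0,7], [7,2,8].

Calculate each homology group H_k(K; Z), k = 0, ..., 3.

We work with the vertex ordering 0 < 1 < 2 < 3 < 4 < 5 < 6 < 7 < 8. The simplices of K, each written with vertices in increasing order, are:

  0-simplices (9): [0], [1], [2], [3], [4], [5], [6], [7], [8]
  1-simplices (16): [0,5], [0,7], [1,2], [1,3], [1,4], [1,6], [2,4], [2,7], [2,8], [3,4], [3,6], [4,6], [5,6], [6,7], [6,8], [7,8]
  2-simplices (7): [1,2,4], [1,3,4], [1,3,6], [1,4,6], [2,7,8], [3,4,6], [6,7,8]
  3-simplices (1): [1,3,4,6]

so the chain groups are C_0 ≅ Z^9, C_1 ≅ Z^16, C_2 ≅ Z^7, C_3 ≅ Z^1.

Boundary ∂_1: C_1 → C_0 is given by ∂[p,q] = [q] − [p].
The 9×16 boundary matrix has rank 8 and Smith normal form diag(1,1,1,1,1,1,1,1).

The boundary map ∂_2: C_2 → C_1 acts by ∂[p,q,r] = [q,r] − [p,r] + [p,q]. For instance
  ∂[1,3,4] = [3,4] − [1,4] + [1,3],
  ∂[6,7,8] = [7,8] − [6,8] + [6,7].
This gives a 16×7 integer matrix of rank 6; reducing to Smith normal form yields diagonal entries (1,1,1,1,1,1).

Boundary ∂_3: C_3 → C_2 sends each 3-simplex σ to the alternating sum Σ_i (−1)^i (σ with its i-th vertex removed). For instance
  ∂[1,3,4,6] = [3,4,6] − [1,4,6] + [1,3,6] − [1,3,4].
The resulting 7×1 matrix has rank 1, and its Smith normal form has invariant factors (1).

Reading off H_k = ker ∂_k / im ∂_{k+1}:

  H_0: rank C_0 − rank ∂_1 = 9 − 8 = 1, and the invariant factors of ∂_1 are all 1, so H_0 ≅ Z.
  H_1: rank ker ∂_1 − rank ∂_2 = (16 − 8) − 6 = 2, and the invariant factors of ∂_2 are all 1, so H_1 ≅ Z^2.
  H_2: rank ker ∂_2 − rank ∂_3 = (7 − 6) − 1 = 0, and the invariant factors of ∂_3 are all 1, so H_2 ≅ 0.
  H_3: rank ker ∂_3 − rank ∂_4 = (1 − 1) − 0 = 0, and there is no ∂_4, so H_3 ≅ 0.

As a check, the Euler characteristic is 9 − 16 + 7 − 1 = -1, which agrees with 1 − 2 + 0 − 0 = -1.

H_0 = Z,  H_1 = Z^2,  H_2 = 0,  H_3 = 0.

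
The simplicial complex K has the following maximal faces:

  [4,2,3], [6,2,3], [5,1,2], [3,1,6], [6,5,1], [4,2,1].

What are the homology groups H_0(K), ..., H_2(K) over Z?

We work with the vertex ordering 1 < 2 < 3 < 4 < 5 < 6. The simplices of K, each written with vertices in increasing order, are:

  0-simplices (6): [1], [2], [3], [4], [5], [6]
  1-simplices (12): [1,2], [1,3], [1,4], [1,5], [1,6], [2,3], [2,4], [2,5], [2,6], [3,4], [3,6], [5,6]
  2-simplices (6): [1,2,4], [1,2,5], [1,3,6], [1,5,6], [2,3,4], [2,3,6]

Hence C_0 ≅ Z^6, C_1 ≅ Z^12, C_2 ≅ Z^6.

∂_1: C_1 → C_0 maps an edge to its endpoints' difference, ∂[p,q] = q − p.
The resulting 6×12 matrix has rank 5, and its Smith normal form has invariant factors (1,1,1,1,1).

∂_2: C_2 → C_1 acts by ∂[p,q,r] = [q,r] − [p,r] + [p,q]. For instance
  ∂[1,2,4] = [2,4] − [1,4] + [1,2],
  ∂[2,3,6] = [3,6] − [2,6] + [2,3].
This gives a 12×6 integer matrix of rank 6; reducing to Smith normal form yields diagonal entries (1,1,1,1,1,1).

Computing H_k = (kernel of ∂_k) / (image of ∂_{k+1}):

  H_0: rank C_0 − rank ∂_1 = 6 − 5 = 1, and the invariant factors of ∂_1 are all 1, so H_0 = Z.
  H_1: rank ker ∂_1 − rank ∂_2 = (12 − 5) − 6 = 1, and the invariant factors of ∂_2 are all 1, so H_1 = Z.
  H_2: rank ker ∂_2 − rank ∂_3 = (6 − 6) − 0 = 0, and there is no ∂_3, so H_2 = 0.

H_0 = Z,  H_1 = Z,  H_2 = 0.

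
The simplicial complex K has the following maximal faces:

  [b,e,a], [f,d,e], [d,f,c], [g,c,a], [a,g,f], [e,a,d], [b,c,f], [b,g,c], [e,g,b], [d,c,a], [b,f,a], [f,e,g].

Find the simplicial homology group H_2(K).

H_2 ≅ 0.

We work with the vertex ordering a < b < c < d < e < f < g. The simplices of K, each written with vertices in increasing order, are:

  0-simplices (7): a, b, c, d, e, f, g
  1-simplices (18): ab, ac, ad, ae, af, ag, bc, be, bf, bg, cd, cf, cg, de, df, ef, eg, fg
  2-simplices (12): abe, abf, acd, acg, ade, afg, bcf, bcg, beg, cdf, def, efg

giving chain groups C_0 ≅ Z^7, C_1 ≅ Z^18, C_2 ≅ Z^12.

Boundary ∂_1: C_1 → C_0 maps an edge to its endpoints' difference, ∂[p,q] = q − p. For instance
  ∂cg = g − c.
The resulting 7×18 matrix has rank 6, and its Smith normal form has invariant factors (1,1,1,1,1,1).

The boundary map ∂_2: C_2 → C_1 sends each 2-simplex [p,q,r] to [q,r] − [p,r] + [p,q]. For instance
  ∂efg = fg − eg + ef,
  ∂def = ef − df + de.
This gives a 18×12 integer matrix of rank 12; reducing to Smith normal form yields diagonal entries (1,1,1,1,1,1,1,1,1,1,1,2).

Now H_k = ker ∂_k / im ∂_{k+1}, so:

  H_2: rank ker ∂_2 − rank ∂_3 = (12 − 12) − 0 = 0, and there is no ∂_3, so H_2 ≅ 0.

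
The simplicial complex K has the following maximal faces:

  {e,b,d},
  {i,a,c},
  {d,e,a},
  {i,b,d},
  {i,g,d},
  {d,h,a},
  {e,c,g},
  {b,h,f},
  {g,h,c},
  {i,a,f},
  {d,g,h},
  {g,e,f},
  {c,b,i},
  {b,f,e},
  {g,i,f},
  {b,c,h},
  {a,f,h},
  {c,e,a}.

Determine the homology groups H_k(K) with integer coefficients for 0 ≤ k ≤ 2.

H_0 = Z,  H_1 = Z^2,  H_2 = Z.

K has 9 vertices, 27 edges, 18 triangles.
rank ∂_0 = 0, rank ∂_1 = 8 ⇒ b_0 = 9 − 0 − 8 = 1; all invariant factors of ∂_1 are 1 so no torsion. So H_0 ≅ Z.
rank ∂_1 = 8, rank ∂_2 = 17 ⇒ b_1 = 27 − 8 − 17 = 2; all invariant factors of ∂_2 are 1 so no torsion. So H_1 ≅ Z^2.
rank ∂_2 = 17, rank ∂_3 = 0 ⇒ b_2 = 18 − 17 − 0 = 1. So H_2 ≅ Z.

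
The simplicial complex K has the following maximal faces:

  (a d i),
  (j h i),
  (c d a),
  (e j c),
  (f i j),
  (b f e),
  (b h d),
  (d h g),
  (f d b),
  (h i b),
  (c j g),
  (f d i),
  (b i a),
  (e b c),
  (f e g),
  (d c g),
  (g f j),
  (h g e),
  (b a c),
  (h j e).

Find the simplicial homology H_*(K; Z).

K has 10 vertices, 30 edges, 20 triangles.
rank ∂_0 = 0, rank ∂_1 = 9 ⇒ b_0 = 10 − 0 − 9 = 1; all invariant factors of ∂_1 are 1 so no torsion. So H_0 = Z.
rank ∂_1 = 9, rank ∂_2 = 20 ⇒ b_1 = 30 − 9 − 20 = 1; ∂_2 has invariant factor(s) [2] giving torsion. So H_1 = Z × Z/2.
rank ∂_2 = 20, rank ∂_3 = 0 ⇒ b_2 = 20 − 20 − 0 = 0. So H_2 = 0.

H_0 = Z,  H_1 = Z × Z/2,  H_2 = 0.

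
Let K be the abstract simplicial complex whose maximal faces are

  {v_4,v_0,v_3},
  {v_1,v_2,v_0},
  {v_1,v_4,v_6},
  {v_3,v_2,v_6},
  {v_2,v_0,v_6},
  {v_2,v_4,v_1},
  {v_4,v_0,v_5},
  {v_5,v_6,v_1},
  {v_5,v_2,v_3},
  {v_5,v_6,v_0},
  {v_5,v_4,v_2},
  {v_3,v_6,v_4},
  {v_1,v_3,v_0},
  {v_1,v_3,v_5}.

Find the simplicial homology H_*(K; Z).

Fix the vertex order v_0 < v_1 < v_2 < v_3 < v_4 < v_5 < v_6 and write every simplex with vertices in increasing order. Then dim K = 2 and the simplices of K are:

  0-simplices (7): [v_0], [v_1], [v_2], [v_3], [v_4], [v_5], [v_6]
  1-simplices (21): (21 of them)
  2-simplices (14): (14 of them)

so the chain groups are C_0 ≅ Z^7, C_1 ≅ Z^21, C_2 ≅ Z^14.

The boundary map ∂_1: C_1 → C_0 maps an edge to its endpoints' difference, ∂[p,q] = q − p. For instance
  ∂[v_0,v_2] = [v_2] − [v_0].
As a 7×21 matrix over Z this has rank 6, with invariant factors (1,1,1,1,1,1).

The boundary map ∂_2: C_2 → C_1 maps a triangle to the signed sum of its edges. For instance
  ∂[v_0,v_3,v_4] = [v_3,v_4] − [v_0,v_4] + [v_0,v_3],
  ∂[v_0,v_4,v_5] = [v_4,v_5] − [v_0,v_5] + [v_0,v_4].
The resulting 21×14 matrix has rank 13, and its Smith normal form has invariant factors (1,1,1,1,1,1,1,1,1,1,1,1,1).

Now H_k = ker ∂_k / im ∂_{k+1}, so:

  H_0: rank C_0 − rank ∂_1 = 7 − 6 = 1, and the invariant factors of ∂_1 are all 1, so H_0 = Z.
  H_1: rank ker ∂_1 − rank ∂_2 = (21 − 6) − 13 = 2, and the invariant factors of ∂_2 are all 1, so H_1 = Z^2.
  H_2: rank ker ∂_2 − rank ∂_3 = (14 − 13) − 0 = 1, and there is no ∂_3, so H_2 = Z.

H_0 ≅ Z,  H_1 ≅ Z^2,  H_2 ≅ Z.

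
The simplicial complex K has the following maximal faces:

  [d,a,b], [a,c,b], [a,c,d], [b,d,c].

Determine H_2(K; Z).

Fix the vertex order a < b < c < d and write every simplex with vertices in increasing order. Then dim K = 2 and the simplices of K are:

  0-simplices (4): a, b, c, d
  1-simplices (6): ab, ac, ad, bc, bd, cd
  2-simplices (4): abc, abd, acd, bcd

Hence C_0 ≅ Z^4, C_1 ≅ Z^6, C_2 ≅ Z^4.

Boundary ∂_1: C_1 → C_0 is given by ∂[p,q] = [q] − [p].
As a 4×6 matrix over Z this has rank 3, with invariant factors (1,1,1).

Boundary ∂_2: C_2 → C_1 acts by ∂[p,q,r] = [q,r] − [p,r] + [p,q]. For instance
  ∂acd = cd − ad + ac,
  ∂abc = bc − ac + ab.
As a 6×4 matrix over Z this has rank 3, with invariant factors (1,1,1).

From H_k ≅ ker(∂_k) / im(∂_{k+1}) we obtain:

  H_2: rank ker ∂_2 − rank ∂_3 = (4 − 3) − 0 = 1, and there is no ∂_3, so H_2 = Z.

(K is a triangulation of the 2-sphere S^2.)

H_2 = Z.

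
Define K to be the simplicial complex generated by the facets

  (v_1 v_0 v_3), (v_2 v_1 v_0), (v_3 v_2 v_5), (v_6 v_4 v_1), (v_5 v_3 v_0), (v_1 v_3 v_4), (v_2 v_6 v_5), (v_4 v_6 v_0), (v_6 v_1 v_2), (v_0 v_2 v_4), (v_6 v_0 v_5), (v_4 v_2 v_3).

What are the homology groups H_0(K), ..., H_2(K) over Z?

Take the total order v_0 < v_1 < v_2 < v_3 < v_4 < v_5 < v_6 on the vertex set. Then K (dimension 2) consists of the simplices:

  0-simplices (7): [v_0], [v_1], [v_2], [v_3], [v_4], [v_5], [v_6]
  1-simplices (18): (18 of them)
  2-simplices (12): (12 of them)

giving chain groups C_0 ≅ Z^7, C_1 ≅ Z^18, C_2 ≅ Z^12.

The boundary map ∂_1: C_1 → C_0 maps an edge to its endpoints' difference, ∂[p,q] = q − p.
As a 7×18 matrix over Z this has rank 6, with invariant factors (1,1,1,1,1,1).

∂_2: C_2 → C_1 sends each 2-simplex [p,q,r] to [q,r] − [p,r] + [p,q]. For instance
  ∂[v_2,v_3,v_4] = [v_3,v_4] − [v_2,v_4] + [v_2,v_3],
  ∂[v_1,v_4,v_6] = [v_4,v_6] − [v_1,v_6] + [v_1,v_4].
As a 18×12 matrix over Z this has rank 12, with invariant factors (1,1,1,1,1,1,1,1,1,1,1,2).

Now H_k = ker ∂_k / im ∂_{k+1}, so:

  H_0: rank C_0 − rank ∂_1 = 7 − 6 = 1, and the invariant factors of ∂_1 are all 1, so H_0 ≅ Z.
  H_1: rank ker ∂_1 − rank ∂_2 = (18 − 6) − 12 = 0, and ∂_2 has invariant factor 2 > 1, so H_1 ≅ Z/2Z.
  H_2: rank ker ∂_2 − rank ∂_3 = (12 − 12) − 0 = 0, and there is no ∂_3, so H_2 ≅ 0.

As a check, the Euler characteristic is 7 − 18 + 12 = 1, which agrees with 1 − 0 + 0 = 1.

H_0 ≅ Z,  H_1 ≅ Z/2Z,  H_2 = 0.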